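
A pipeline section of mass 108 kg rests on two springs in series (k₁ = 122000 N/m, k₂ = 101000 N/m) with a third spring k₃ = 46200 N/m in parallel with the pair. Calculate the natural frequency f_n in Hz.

4.88 Hz

Series pair: k_s = k₁k₂/(k₁+k₂) = (122000)(101000)/(122000 + 101000) = 55260 N/m. In parallel with k₃: k_eq = 55260 + 46200 = 101500 N/m.
ω_n = √(k_eq/m) = √(101500/108) = √939.4 = 30.65 rad/s.
f_n = ω_n/(2π) = 30.65/6.283 = 4.878 Hz.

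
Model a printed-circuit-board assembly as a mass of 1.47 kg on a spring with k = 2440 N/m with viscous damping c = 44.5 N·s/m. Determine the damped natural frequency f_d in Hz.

6.02 Hz

ω_n = √(k/m) = √(2440/1.47) = 40.74 rad/s.
Critical damping c_c = 2√(k·m) = 2√(2440 × 1.47) = 119.8 N·s/m, so ζ = c/c_c = 44.5/119.8 = 0.3715.
ω_d = ω_n√(1 − ζ²) = 40.74 × √(1 − 0.138) = 37.83 rad/s.
f_d = ω_d/(2π) = 6.020 Hz.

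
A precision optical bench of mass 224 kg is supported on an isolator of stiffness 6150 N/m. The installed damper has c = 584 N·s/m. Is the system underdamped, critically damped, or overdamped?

c_c = 2√(k·m) = 2347 N·s/m; ζ = c/c_c = 584/2347 = 0.249.
Since ζ < 1 the system is underdamped.

underdamped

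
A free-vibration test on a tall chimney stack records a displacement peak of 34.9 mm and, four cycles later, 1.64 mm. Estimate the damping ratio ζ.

0.121

Logarithmic decrement δ = (1/n)·ln(x₀/x_n) = (1/4)·ln(34.9/1.64) = (1/4)·ln(21.28) = 0.7644.
ζ = δ/√(4π² + δ²) = 0.7644/√(39.48 + 0.584) = 0.7644/6.330 = 0.1208.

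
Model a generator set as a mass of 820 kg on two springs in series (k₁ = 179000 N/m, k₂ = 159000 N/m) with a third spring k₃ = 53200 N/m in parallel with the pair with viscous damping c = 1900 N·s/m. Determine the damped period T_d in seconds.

Series pair: k_s = k₁k₂/(k₁+k₂) = (179000)(159000)/(179000 + 159000) = 84200 N/m. In parallel with k₃: k_eq = 84200 + 53200 = 137400 N/m.
ω_n = √(k_eq/m) = √(137400/820) = 12.94 rad/s.
Critical damping c_c = 2√(k_eq·m) = 2√(137400 × 820) = 21230 N·s/m, so ζ = c/c_c = 1900/21230 = 0.08950.
ω_d = ω_n√(1 − ζ²) = 12.94 × √(1 − 0.00801) = 12.89 rad/s.
T_d = 2π/ω_d = 0.4873 s.

0.487 s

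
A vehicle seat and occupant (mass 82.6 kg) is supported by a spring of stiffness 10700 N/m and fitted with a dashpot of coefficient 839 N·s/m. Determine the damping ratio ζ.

0.446

ω_n = √(k/m) = √(10700/82.6) = 11.38 rad/s.
Critical damping c_c = 2√(k·m) = 2√(10700 × 82.6) = 1880 N·s/m, so ζ = c/c_c = 839/1880 = 0.4462.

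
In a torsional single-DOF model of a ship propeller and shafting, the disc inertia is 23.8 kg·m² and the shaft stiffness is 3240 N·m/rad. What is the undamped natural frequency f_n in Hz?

ω_n = √(k_t/J) = √(3240/23.8) = √136.1 = 11.67 rad/s.
f_n = ω_n/(2π) = 11.67/6.283 = 1.857 Hz.

1.86 Hz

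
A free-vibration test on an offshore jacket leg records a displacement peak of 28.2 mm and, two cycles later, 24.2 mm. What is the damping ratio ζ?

Logarithmic decrement δ = (1/n)·ln(x₀/x_n) = (1/2)·ln(28.2/24.2) = (1/2)·ln(1.165) = 0.07648.
ζ = δ/√(4π² + δ²) = 0.07648/√(39.48 + 0.00585) = 0.07648/6.284 = 0.01217.

0.0122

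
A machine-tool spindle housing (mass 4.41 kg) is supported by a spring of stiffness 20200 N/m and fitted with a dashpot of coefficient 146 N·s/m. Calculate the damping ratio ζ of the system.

ω_n = √(k/m) = √(20200/4.41) = 67.68 rad/s.
Critical damping c_c = 2√(k·m) = 2√(20200 × 4.41) = 596.9 N·s/m, so ζ = c/c_c = 146/596.9 = 0.2446.

0.245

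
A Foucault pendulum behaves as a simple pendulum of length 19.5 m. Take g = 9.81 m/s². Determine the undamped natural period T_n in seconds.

For a simple pendulum ω_n = √(g/L) = √(9.81/19.5) = √0.5031 = 0.7093 rad/s.
T_n = 2π/ω_n = 6.283/0.7093 = 8.859 s.

8.86 s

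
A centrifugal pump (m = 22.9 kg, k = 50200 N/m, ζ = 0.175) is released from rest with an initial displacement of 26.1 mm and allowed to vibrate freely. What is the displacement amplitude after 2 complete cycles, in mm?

Logarithmic decrement δ = 2πζ/√(1 − ζ²) = 2π × 0.1750/√(1 − 0.0306) = 1.117.
After n cycles, x_n/x₀ = e^(−nδ), so x_2 = 26.1 × e^(−2 × 1.117) = 26.1 × 0.1071 = 2.796 mm.

2.80 mm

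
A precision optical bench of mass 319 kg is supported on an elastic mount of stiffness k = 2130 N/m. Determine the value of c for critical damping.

1650 N·s/m

c_c = 2√(k·m) = 2√(2130 × 319) = 2 × 824.3 = 1649 N·s/m.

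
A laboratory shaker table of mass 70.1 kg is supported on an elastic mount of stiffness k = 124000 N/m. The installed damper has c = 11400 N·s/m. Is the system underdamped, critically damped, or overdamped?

overdamped

c_c = 2√(k·m) = 5897 N·s/m; ζ = c/c_c = 11400/5897 = 1.93.
Since ζ > 1 the system is overdamped.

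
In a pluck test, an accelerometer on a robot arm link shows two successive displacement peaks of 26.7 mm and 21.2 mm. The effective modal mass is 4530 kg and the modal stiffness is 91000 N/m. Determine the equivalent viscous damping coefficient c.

Logarithmic decrement δ = (1/n)·ln(x₀/x_n) = (1/1)·ln(26.7/21.2) = (1/1)·ln(1.259) = 0.2307.
ζ = δ/√(4π² + δ²) = 0.2307/√(39.48 + 0.0532) = 0.2307/6.287 = 0.03669.
c = ζ · 2√(km) = 0.03669 × 2√(91000 × 4530) = 0.03669 × 40610 = 1490 N·s/m.

1490 N·s/m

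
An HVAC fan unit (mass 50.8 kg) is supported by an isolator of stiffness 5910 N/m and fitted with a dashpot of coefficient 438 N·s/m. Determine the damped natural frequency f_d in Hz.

ω_n = √(k/m) = √(5910/50.8) = 10.79 rad/s.
Critical damping c_c = 2√(k·m) = 2√(5910 × 50.8) = 1096 N·s/m, so ζ = c/c_c = 438/1096 = 0.3997.
ω_d = ω_n√(1 − ζ²) = 10.79 × √(1 − 0.160) = 9.887 rad/s.
f_d = ω_d/(2π) = 1.574 Hz.

1.57 Hz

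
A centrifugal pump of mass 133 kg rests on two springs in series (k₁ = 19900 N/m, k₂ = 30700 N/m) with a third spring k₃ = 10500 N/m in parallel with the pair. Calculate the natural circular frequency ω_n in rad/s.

13.0 rad/s

Series pair: k_s = k₁k₂/(k₁+k₂) = (19900)(30700)/(19900 + 30700) = 12070 N/m. In parallel with k₃: k_eq = 12070 + 10500 = 22570 N/m.
ω_n = √(k_eq/m) = √(22570/133) = √169.7 = 13.03 rad/s.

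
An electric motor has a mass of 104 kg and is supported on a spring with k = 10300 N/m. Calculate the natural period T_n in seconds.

ω_n = √(k/m) = √(10300/104) = √99.04 = 9.952 rad/s.
T_n = 2π/ω_n = 6.283/9.952 = 0.6314 s.

0.631 s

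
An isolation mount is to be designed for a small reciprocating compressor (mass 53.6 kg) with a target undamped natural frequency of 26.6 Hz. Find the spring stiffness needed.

1500000 N/m

ω_n = 2πf_n = 2π × 26.6 = 167.1 rad/s.
k = m·ω_n² = 53.6 × 167.1² = 53.6 × 27930 = 1497000 N/m.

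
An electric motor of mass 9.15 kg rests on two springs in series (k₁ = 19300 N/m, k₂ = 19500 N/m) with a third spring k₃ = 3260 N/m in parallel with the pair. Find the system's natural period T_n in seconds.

Series pair: k_s = k₁k₂/(k₁+k₂) = (19300)(19500)/(19300 + 19500) = 9700 N/m. In parallel with k₃: k_eq = 9700 + 3260 = 12960 N/m.
ω_n = √(k_eq/m) = √(12960/9.15) = √1416 = 37.63 rad/s.
T_n = 2π/ω_n = 6.283/37.63 = 0.1670 s.

0.167 s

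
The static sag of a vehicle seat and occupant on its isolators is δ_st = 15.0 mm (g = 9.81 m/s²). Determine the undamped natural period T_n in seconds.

ω_n = √(g/δ_st) = √(9.81/0.0150) = √654.0 = 25.57 rad/s.
T_n = 2π/ω_n = 6.283/25.57 = 0.2457 s.

0.246 s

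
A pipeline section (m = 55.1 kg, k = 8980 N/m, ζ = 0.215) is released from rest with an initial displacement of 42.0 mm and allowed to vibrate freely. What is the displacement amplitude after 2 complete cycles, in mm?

Logarithmic decrement δ = 2πζ/√(1 − ζ²) = 2π × 0.2150/√(1 − 0.0462) = 1.383.
After n cycles, x_n/x₀ = e^(−nδ), so x_2 = 42.0 × e^(−2 × 1.383) = 42.0 × 0.06288 = 2.641 mm.

2.64 mm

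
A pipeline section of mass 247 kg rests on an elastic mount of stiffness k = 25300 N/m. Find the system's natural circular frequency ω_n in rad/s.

ω_n = √(k/m) = √(25300/247) = √102.4 = 10.12 rad/s.

10.1 rad/s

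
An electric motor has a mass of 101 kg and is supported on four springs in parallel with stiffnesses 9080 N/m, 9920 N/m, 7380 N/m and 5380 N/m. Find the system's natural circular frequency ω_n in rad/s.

17.7 rad/s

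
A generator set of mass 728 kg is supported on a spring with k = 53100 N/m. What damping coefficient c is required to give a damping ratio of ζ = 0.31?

c_c = 2√(k·m) = 2√(53100 × 728) = 12430 N·s/m.
c = ζ·c_c = 0.31 × 12430 = 3855 N·s/m.

3850 N·s/m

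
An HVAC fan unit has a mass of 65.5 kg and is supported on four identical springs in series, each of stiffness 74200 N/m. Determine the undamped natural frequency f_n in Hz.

Series springs: 1/k_eq = 4/74200, so k_eq = 74200/4 = 18550 N/m.
ω_n = √(k_eq/m) = √(18550/65.5) = √283.2 = 16.83 rad/s.
f_n = ω_n/(2π) = 16.83/6.283 = 2.678 Hz.

2.68 Hz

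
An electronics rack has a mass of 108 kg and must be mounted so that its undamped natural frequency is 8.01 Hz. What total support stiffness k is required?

274000 N/m

ω_n = 2πf_n = 2π × 8.01 = 50.33 rad/s.
k = m·ω_n² = 108 × 50.33² = 108 × 2533 = 273600 N/m.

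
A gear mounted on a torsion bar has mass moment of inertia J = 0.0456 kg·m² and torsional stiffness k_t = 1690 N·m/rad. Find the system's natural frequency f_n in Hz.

30.6 Hz

ω_n = √(k_t/J) = √(1690/0.0456) = √37060 = 192.5 rad/s.
f_n = ω_n/(2π) = 192.5/6.283 = 30.64 Hz.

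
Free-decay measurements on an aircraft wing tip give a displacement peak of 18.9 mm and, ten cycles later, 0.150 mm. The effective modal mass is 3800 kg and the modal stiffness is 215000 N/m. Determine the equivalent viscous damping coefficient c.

4390 N·s/m

Logarithmic decrement δ = (1/n)·ln(x₀/x_n) = (1/10)·ln(18.9/0.150) = (1/10)·ln(126.0) = 0.4836.
ζ = δ/√(4π² + δ²) = 0.4836/√(39.48 + 0.234) = 0.4836/6.302 = 0.07674.
c = ζ · 2√(km) = 0.07674 × 2√(215000 × 3800) = 0.07674 × 57170 = 4387 N·s/m.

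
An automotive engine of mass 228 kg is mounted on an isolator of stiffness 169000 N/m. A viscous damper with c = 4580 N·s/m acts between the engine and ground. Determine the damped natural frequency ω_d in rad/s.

25.3 rad/s

ω_n = √(k/m) = √(169000/228) = 27.23 rad/s.
Critical damping c_c = 2√(k·m) = 2√(169000 × 228) = 12410 N·s/m, so ζ = c/c_c = 4580/12410 = 0.3689.
ω_d = ω_n√(1 − ζ²) = 27.23 × √(1 − 0.136) = 25.31 rad/s.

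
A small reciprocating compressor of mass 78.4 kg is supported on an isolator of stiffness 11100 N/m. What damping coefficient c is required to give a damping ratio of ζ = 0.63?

c_c = 2√(k·m) = 2√(11100 × 78.4) = 1866 N·s/m.
c = ζ·c_c = 0.63 × 1866 = 1175 N·s/m.

1180 N·s/m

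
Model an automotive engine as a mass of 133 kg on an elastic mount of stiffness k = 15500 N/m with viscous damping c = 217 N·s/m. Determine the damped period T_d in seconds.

ω_n = √(k/m) = √(15500/133) = 10.80 rad/s.
Critical damping c_c = 2√(k·m) = 2√(15500 × 133) = 2872 N·s/m, so ζ = c/c_c = 217/2872 = 0.07557.
ω_d = ω_n√(1 − ζ²) = 10.80 × √(1 − 0.00571) = 10.76 rad/s.
T_d = 2π/ω_d = 0.5837 s.

0.584 s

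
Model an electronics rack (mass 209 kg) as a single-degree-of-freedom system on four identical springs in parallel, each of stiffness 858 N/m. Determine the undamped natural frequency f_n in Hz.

0.645 Hz

Parallel springs add: k_eq = 4 × 858 = 3432 N/m.
ω_n = √(k_eq/m) = √(3432/209) = √16.42 = 4.052 rad/s.
f_n = ω_n/(2π) = 4.052/6.283 = 0.6449 Hz.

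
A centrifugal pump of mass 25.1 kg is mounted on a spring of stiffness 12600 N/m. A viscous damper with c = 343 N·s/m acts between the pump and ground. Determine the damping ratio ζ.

0.305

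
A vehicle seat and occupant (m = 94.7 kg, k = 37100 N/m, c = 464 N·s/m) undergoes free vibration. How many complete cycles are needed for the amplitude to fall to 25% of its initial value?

2 cycles

ζ = c/(2√(km)) = 464/(2√(37100 × 94.7)) = 464/3749 = 0.1238.
Logarithmic decrement δ = 2πζ/√(1 − ζ²) = 2π × 0.1238/√(1 − 0.0153) = 0.7837.
x_n/x₀ = e^(−nδ) ≤ 0.25; take ln: n ≥ ln(1/0.25)/δ = 1.386/0.7837 = 1.769.
So 2 complete cycles are required.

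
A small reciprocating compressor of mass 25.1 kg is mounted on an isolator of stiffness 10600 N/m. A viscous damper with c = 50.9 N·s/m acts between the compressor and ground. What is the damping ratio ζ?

ω_n = √(k/m) = √(10600/25.1) = 20.55 rad/s.
Critical damping c_c = 2√(k·m) = 2√(10600 × 25.1) = 1032 N·s/m, so ζ = c/c_c = 50.9/1032 = 0.04934.

0.0493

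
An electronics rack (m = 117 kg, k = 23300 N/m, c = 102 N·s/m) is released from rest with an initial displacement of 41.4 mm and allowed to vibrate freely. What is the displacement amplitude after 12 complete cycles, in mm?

ζ = c/(2√(km)) = 102/(2√(23300 × 117)) = 102/3302 = 0.03089.
Logarithmic decrement δ = 2πζ/√(1 − ζ²) = 2π × 0.03089/√(1 − 0.000954) = 0.1942.
After n cycles, x_n/x₀ = e^(−nδ), so x_12 = 41.4 × e^(−12 × 0.1942) = 41.4 × 0.09729 = 4.028 mm.

4.03 mm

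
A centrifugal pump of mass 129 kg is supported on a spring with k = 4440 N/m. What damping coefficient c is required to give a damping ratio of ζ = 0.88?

1330 N·s/m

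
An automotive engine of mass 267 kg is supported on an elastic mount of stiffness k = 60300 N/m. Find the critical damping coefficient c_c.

8020 N·s/m

c_c = 2√(k·m) = 2√(60300 × 267) = 2 × 4012 = 8025 N·s/m.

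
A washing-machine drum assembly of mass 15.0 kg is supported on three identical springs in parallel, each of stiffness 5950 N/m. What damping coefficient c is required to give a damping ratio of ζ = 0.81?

Parallel springs add: k_eq = 3 × 5950 = 17850 N/m.
c_c = 2√(k_eq·m) = 2√(17850 × 15.0) = 1035 N·s/m.
c = ζ·c_c = 0.81 × 1035 = 838.3 N·s/m.

838 N·s/m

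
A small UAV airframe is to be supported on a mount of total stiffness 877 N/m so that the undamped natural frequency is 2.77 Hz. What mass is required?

2.90 kg

ω_n = 2πf_n = 2π × 2.77 = 17.40 rad/s.
m = k/ω_n² = 877/17.40² = 877/302.9 = 2.895 kg.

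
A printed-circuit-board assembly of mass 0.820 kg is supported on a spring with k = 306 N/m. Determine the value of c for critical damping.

31.7 N·s/m

c_c = 2√(k·m) = 2√(306.0 × 0.820) = 2 × 15.84 = 31.68 N·s/m.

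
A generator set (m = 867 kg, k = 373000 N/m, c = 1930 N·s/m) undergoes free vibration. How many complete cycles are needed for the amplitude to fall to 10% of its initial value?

ζ = c/(2√(km)) = 1930/(2√(373000 × 867)) = 1930/35970 = 0.05366.
Logarithmic decrement δ = 2πζ/√(1 − ζ²) = 2π × 0.05366/√(1 − 0.00288) = 0.3377.
x_n/x₀ = e^(−nδ) ≤ 0.1; take ln: n ≥ ln(1/0.1)/δ = 2.303/0.3377 = 6.819.
So 7 complete cycles are required.

7 cycles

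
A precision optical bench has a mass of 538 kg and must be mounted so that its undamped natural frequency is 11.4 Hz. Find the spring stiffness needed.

ω_n = 2πf_n = 2π × 11.4 = 71.63 rad/s.
k = m·ω_n² = 538 × 71.63² = 538 × 5131 = 2760000 N/m.

2760000 N/m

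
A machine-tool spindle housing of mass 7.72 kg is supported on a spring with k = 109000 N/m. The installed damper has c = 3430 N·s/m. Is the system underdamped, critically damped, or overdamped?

c_c = 2√(k·m) = 1835 N·s/m; ζ = c/c_c = 3430/1835 = 1.87.
Since ζ > 1 the system is overdamped.

overdamped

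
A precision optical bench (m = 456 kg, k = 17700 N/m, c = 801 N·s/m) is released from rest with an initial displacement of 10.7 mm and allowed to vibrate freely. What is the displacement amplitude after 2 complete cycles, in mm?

ζ = c/(2√(km)) = 801/(2√(17700 × 456)) = 801/5682 = 0.1410.
Logarithmic decrement δ = 2πζ/√(1 − ζ²) = 2π × 0.1410/√(1 − 0.0199) = 0.8947.
After n cycles, x_n/x₀ = e^(−nδ), so x_2 = 10.7 × e^(−2 × 0.8947) = 10.7 × 0.1671 = 1.788 mm.

1.79 mm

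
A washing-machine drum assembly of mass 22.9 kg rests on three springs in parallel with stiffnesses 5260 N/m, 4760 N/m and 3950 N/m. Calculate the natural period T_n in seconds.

0.254 s

Parallel springs add: k_eq = 5260 + 4760 + 3950 = 13970 N/m.
ω_n = √(k_eq/m) = √(13970/22.9) = √610.0 = 24.70 rad/s.
T_n = 2π/ω_n = 6.283/24.70 = 0.2544 s.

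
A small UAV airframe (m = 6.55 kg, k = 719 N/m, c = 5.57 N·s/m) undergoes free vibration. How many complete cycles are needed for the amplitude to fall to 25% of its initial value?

6 cycles

ζ = c/(2√(km)) = 5.57/(2√(719 × 6.55)) = 5.57/137.3 = 0.04058.
Logarithmic decrement δ = 2πζ/√(1 − ζ²) = 2π × 0.04058/√(1 − 0.00165) = 0.2552.
x_n/x₀ = e^(−nδ) ≤ 0.25; take ln: n ≥ ln(1/0.25)/δ = 1.386/0.2552 = 5.432.
So 6 complete cycles are required.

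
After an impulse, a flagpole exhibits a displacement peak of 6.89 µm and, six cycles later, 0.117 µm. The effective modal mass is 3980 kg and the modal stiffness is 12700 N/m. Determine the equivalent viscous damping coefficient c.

Logarithmic decrement δ = (1/n)·ln(x₀/x_n) = (1/6)·ln(6.89/0.117) = (1/6)·ln(58.89) = 0.6793.
ζ = δ/√(4π² + δ²) = 0.6793/√(39.48 + 0.461) = 0.6793/6.320 = 0.1075.
c = ζ · 2√(km) = 0.1075 × 2√(12700 × 3980) = 0.1075 × 14220 = 1528 N·s/m.

1530 N·s/m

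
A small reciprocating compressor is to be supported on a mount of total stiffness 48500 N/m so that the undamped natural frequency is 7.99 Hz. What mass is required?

ω_n = 2πf_n = 2π × 7.99 = 50.20 rad/s.
m = k/ω_n² = 48500/50.20² = 48500/2520 = 19.24 kg.

19.2 kg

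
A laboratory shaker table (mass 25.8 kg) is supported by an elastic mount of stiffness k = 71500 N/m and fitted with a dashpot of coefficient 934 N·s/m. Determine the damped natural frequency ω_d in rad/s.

ω_n = √(k/m) = √(71500/25.8) = 52.64 rad/s.
Critical damping c_c = 2√(k·m) = 2√(71500 × 25.8) = 2716 N·s/m, so ζ = c/c_c = 934/2716 = 0.3438.
ω_d = ω_n√(1 − ζ²) = 52.64 × √(1 − 0.118) = 49.43 rad/s.

49.4 rad/s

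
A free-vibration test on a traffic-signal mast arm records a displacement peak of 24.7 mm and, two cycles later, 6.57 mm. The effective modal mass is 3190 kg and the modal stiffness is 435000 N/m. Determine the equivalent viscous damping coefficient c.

Logarithmic decrement δ = (1/n)·ln(x₀/x_n) = (1/2)·ln(24.7/6.57) = (1/2)·ln(3.760) = 0.6621.
ζ = δ/√(4π² + δ²) = 0.6621/√(39.48 + 0.438) = 0.6621/6.318 = 0.1048.
c = ζ · 2√(km) = 0.1048 × 2√(435000 × 3190) = 0.1048 × 74500 = 7808 N·s/m.

7810 N·s/m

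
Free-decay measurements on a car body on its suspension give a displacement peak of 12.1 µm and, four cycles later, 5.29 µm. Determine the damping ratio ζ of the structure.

Logarithmic decrement δ = (1/n)·ln(x₀/x_n) = (1/4)·ln(12.1/5.29) = (1/4)·ln(2.287) = 0.2068.
ζ = δ/√(4π² + δ²) = 0.2068/√(39.48 + 0.0428) = 0.2068/6.287 = 0.03290.

0.0329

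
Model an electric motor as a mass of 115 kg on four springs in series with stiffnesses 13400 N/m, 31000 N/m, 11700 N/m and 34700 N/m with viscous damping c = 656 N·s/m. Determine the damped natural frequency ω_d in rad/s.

5.58 rad/s

Series springs: 1/k_eq = 1/13400 + 1/31000 + 1/11700 + 1/34700 = 0.0002212, so k_eq = 4521 N/m.
ω_n = √(k_eq/m) = √(4521/115) = 6.270 rad/s.
Critical damping c_c = 2√(k_eq·m) = 2√(4521 × 115) = 1442 N·s/m, so ζ = c/c_c = 656/1442 = 0.4549.
ω_d = ω_n√(1 − ζ²) = 6.270 × √(1 − 0.207) = 5.584 rad/s.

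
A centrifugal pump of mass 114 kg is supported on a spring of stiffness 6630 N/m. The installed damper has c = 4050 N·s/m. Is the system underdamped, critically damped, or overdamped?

c_c = 2√(k·m) = 1739 N·s/m; ζ = c/c_c = 4050/1739 = 2.33.
Since ζ > 1 the system is overdamped.

overdamped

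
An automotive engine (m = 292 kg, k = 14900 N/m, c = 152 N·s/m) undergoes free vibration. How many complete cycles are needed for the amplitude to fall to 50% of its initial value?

4 cycles

ζ = c/(2√(km)) = 152/(2√(14900 × 292)) = 152/4172 = 0.03644.
Logarithmic decrement δ = 2πζ/√(1 − ζ²) = 2π × 0.03644/√(1 − 0.00133) = 0.2291.
x_n/x₀ = e^(−nδ) ≤ 0.5; take ln: n ≥ ln(1/0.5)/δ = 0.6931/0.2291 = 3.026.
So 4 complete cycles are required.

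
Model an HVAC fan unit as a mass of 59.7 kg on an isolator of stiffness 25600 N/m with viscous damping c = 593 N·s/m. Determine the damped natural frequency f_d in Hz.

3.20 Hz

ω_n = √(k/m) = √(25600/59.7) = 20.71 rad/s.
Critical damping c_c = 2√(k·m) = 2√(25600 × 59.7) = 2473 N·s/m, so ζ = c/c_c = 593/2473 = 0.2398.
ω_d = ω_n√(1 − ζ²) = 20.71 × √(1 − 0.0575) = 20.10 rad/s.
f_d = ω_d/(2π) = 3.200 Hz.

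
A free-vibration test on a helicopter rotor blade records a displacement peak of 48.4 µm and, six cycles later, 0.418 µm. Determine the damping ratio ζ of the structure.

Logarithmic decrement δ = (1/n)·ln(x₀/x_n) = (1/6)·ln(48.4/0.418) = (1/6)·ln(115.8) = 0.7920.
ζ = δ/√(4π² + δ²) = 0.7920/√(39.48 + 0.627) = 0.7920/6.333 = 0.1251.

0.125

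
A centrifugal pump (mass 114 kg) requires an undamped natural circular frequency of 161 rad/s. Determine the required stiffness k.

2950000 N/m

k = m·ω_n² = 114 × 161.0² = 114 × 25920 = 2955000 N/m.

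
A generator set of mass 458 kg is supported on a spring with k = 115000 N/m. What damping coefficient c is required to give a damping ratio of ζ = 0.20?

c_c = 2√(k·m) = 2√(115000 × 458) = 14510 N·s/m.
c = ζ·c_c = 0.20 × 14510 = 2903 N·s/m.

2900 N·s/m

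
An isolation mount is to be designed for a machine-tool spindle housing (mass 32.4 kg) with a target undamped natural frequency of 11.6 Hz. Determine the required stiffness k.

172000 N/m

ω_n = 2πf_n = 2π × 11.6 = 72.88 rad/s.
k = m·ω_n² = 32.4 × 72.88² = 32.4 × 5312 = 172100 N/m.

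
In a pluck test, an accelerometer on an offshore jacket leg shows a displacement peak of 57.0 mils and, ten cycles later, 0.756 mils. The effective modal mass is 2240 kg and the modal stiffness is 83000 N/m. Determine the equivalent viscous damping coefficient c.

1870 N·s/m

Logarithmic decrement δ = (1/n)·ln(x₀/x_n) = (1/10)·ln(57.0/0.756) = (1/10)·ln(75.40) = 0.4323.
ζ = δ/√(4π² + δ²) = 0.4323/√(39.48 + 0.187) = 0.4323/6.298 = 0.06864.
c = ζ · 2√(km) = 0.06864 × 2√(83000 × 2240) = 0.06864 × 27270 = 1872 N·s/m.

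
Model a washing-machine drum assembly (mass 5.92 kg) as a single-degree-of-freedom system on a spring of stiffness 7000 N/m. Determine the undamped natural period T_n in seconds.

0.183 s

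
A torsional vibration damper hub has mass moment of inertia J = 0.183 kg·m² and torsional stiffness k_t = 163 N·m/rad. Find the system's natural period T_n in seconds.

0.211 s

ω_n = √(k_t/J) = √(163/0.183) = √890.7 = 29.84 rad/s.
T_n = 2π/ω_n = 6.283/29.84 = 0.2105 s.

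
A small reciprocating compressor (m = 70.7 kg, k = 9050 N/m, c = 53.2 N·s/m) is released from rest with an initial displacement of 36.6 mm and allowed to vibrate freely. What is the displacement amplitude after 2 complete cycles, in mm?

ζ = c/(2√(km)) = 53.2/(2√(9050 × 70.7)) = 53.2/1600 = 0.03325.
Logarithmic decrement δ = 2πζ/√(1 − ζ²) = 2π × 0.03325/√(1 − 0.00111) = 0.2091.
After n cycles, x_n/x₀ = e^(−nδ), so x_2 = 36.6 × e^(−2 × 0.2091) = 36.6 × 0.6583 = 24.09 mm.

24.1 mm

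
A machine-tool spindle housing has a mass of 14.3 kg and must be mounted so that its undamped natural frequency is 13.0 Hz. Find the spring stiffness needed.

95400 N/m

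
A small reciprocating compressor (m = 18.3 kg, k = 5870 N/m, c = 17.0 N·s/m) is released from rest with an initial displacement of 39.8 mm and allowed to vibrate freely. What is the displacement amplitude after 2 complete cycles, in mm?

ζ = c/(2√(km)) = 17.0/(2√(5870 × 18.3)) = 17.0/655.5 = 0.02593.
Logarithmic decrement δ = 2πζ/√(1 − ζ²) = 2π × 0.02593/√(1 − 0.000673) = 0.1630.
After n cycles, x_n/x₀ = e^(−nδ), so x_2 = 39.8 × e^(−2 × 0.1630) = 39.8 × 0.7218 = 28.73 mm.

28.7 mm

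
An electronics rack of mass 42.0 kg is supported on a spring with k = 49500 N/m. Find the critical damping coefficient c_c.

2880 N·s/m

c_c = 2√(k·m) = 2√(49500 × 42.0) = 2 × 1442 = 2884 N·s/m.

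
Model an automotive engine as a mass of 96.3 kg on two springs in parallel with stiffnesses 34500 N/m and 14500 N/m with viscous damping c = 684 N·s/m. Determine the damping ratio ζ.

Parallel springs add: k_eq = 34500 + 14500 = 49000 N/m.
ω_n = √(k_eq/m) = √(49000/96.3) = 22.56 rad/s.
Critical damping c_c = 2√(k_eq·m) = 2√(49000 × 96.3) = 4345 N·s/m, so ζ = c/c_c = 684/4345 = 0.1574.

0.157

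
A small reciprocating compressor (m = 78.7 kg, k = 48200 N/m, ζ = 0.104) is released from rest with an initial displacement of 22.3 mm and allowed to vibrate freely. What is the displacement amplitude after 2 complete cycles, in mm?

Logarithmic decrement δ = 2πζ/√(1 − ζ²) = 2π × 0.1040/√(1 − 0.0108) = 0.6570.
After n cycles, x_n/x₀ = e^(−nδ), so x_2 = 22.3 × e^(−2 × 0.6570) = 22.3 × 0.2687 = 5.993 mm.

5.99 mm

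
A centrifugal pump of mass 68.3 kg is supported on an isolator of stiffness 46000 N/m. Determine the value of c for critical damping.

3550 N·s/m

c_c = 2√(k·m) = 2√(46000 × 68.3) = 2 × 1773 = 3545 N·s/m.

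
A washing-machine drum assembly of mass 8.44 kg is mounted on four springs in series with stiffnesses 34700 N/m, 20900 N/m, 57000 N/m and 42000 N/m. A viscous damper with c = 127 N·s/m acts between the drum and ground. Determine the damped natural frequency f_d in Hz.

4.90 Hz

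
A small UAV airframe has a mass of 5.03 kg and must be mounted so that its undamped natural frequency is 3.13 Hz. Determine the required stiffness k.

ω_n = 2πf_n = 2π × 3.13 = 19.67 rad/s.
k = m·ω_n² = 5.03 × 19.67² = 5.03 × 386.8 = 1945 N/m.

1950 N/m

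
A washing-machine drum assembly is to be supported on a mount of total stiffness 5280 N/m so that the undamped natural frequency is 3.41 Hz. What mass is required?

ω_n = 2πf_n = 2π × 3.41 = 21.43 rad/s.
m = k/ω_n² = 5280/21.43² = 5280/459.1 = 11.50 kg.

11.5 kg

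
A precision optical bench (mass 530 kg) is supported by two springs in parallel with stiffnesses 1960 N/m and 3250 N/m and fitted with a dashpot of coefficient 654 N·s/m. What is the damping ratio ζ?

0.197

Parallel springs add: k_eq = 1960 + 3250 = 5210 N/m.
ω_n = √(k_eq/m) = √(5210/530) = 3.135 rad/s.
Critical damping c_c = 2√(k_eq·m) = 2√(5210 × 530) = 3323 N·s/m, so ζ = c/c_c = 654/3323 = 0.1968.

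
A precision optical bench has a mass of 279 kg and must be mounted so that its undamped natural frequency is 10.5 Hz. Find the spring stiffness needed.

1210000 N/m

ω_n = 2πf_n = 2π × 10.5 = 65.97 rad/s.
k = m·ω_n² = 279 × 65.97² = 279 × 4352 = 1214000 N/m.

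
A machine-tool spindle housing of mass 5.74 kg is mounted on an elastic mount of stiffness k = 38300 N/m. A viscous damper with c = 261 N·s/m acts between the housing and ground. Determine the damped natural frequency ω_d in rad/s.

78.5 rad/s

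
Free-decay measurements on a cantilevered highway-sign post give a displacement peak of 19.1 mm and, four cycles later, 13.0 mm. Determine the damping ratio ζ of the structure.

0.0153

Logarithmic decrement δ = (1/n)·ln(x₀/x_n) = (1/4)·ln(19.1/13.0) = (1/4)·ln(1.469) = 0.09618.
ζ = δ/√(4π² + δ²) = 0.09618/√(39.48 + 0.00925) = 0.09618/6.284 = 0.01531.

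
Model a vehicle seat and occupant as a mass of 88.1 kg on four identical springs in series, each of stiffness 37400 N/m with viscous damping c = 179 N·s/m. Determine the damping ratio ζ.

Series springs: 1/k_eq = 4/37400, so k_eq = 37400/4 = 9350 N/m.
ω_n = √(k_eq/m) = √(9350/88.1) = 10.30 rad/s.
Critical damping c_c = 2√(k_eq·m) = 2√(9350 × 88.1) = 1815 N·s/m, so ζ = c/c_c = 179/1815 = 0.09861.

0.0986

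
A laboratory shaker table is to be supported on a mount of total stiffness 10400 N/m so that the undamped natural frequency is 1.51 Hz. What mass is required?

116 kg

ω_n = 2πf_n = 2π × 1.51 = 9.488 rad/s.
m = k/ω_n² = 10400/9.488² = 10400/90.01 = 115.5 kg.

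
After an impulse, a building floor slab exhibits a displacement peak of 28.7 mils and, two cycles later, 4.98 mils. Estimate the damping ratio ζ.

Logarithmic decrement δ = (1/n)·ln(x₀/x_n) = (1/2)·ln(28.7/4.98) = (1/2)·ln(5.763) = 0.8757.
ζ = δ/√(4π² + δ²) = 0.8757/√(39.48 + 0.767) = 0.8757/6.344 = 0.1380.

0.138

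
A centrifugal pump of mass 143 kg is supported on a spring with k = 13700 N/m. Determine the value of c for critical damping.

2800 N·s/m

c_c = 2√(k·m) = 2√(13700 × 143) = 2 × 1400 = 2799 N·s/m.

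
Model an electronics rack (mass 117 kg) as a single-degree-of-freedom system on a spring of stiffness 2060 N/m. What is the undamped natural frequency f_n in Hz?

0.668 Hz

ω_n = √(k/m) = √(2060/117) = √17.61 = 4.196 rad/s.
f_n = ω_n/(2π) = 4.196/6.283 = 0.6678 Hz.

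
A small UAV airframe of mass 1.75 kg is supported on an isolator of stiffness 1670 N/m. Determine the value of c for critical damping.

c_c = 2√(k·m) = 2√(1670 × 1.75) = 2 × 54.06 = 108.1 N·s/m.

108 N·s/m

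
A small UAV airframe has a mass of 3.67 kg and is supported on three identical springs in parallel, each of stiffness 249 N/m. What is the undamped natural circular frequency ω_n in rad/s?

Parallel springs add: k_eq = 3 × 249 = 747.0 N/m.
ω_n = √(k_eq/m) = √(747.0/3.67) = √203.5 = 14.27 rad/s.

14.3 rad/s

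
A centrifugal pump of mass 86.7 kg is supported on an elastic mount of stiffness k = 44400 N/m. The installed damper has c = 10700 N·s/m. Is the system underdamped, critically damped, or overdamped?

c_c = 2√(k·m) = 3924 N·s/m; ζ = c/c_c = 10700/3924 = 2.73.
Since ζ > 1 the system is overdamped.

overdamped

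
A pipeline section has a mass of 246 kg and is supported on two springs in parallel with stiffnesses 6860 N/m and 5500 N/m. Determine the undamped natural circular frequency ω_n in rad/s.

7.09 rad/s

Parallel springs add: k_eq = 6860 + 5500 = 12360 N/m.
ω_n = √(k_eq/m) = √(12360/246) = √50.24 = 7.088 rad/s.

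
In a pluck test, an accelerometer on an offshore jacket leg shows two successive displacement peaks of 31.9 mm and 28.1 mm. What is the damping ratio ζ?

0.0202

Logarithmic decrement δ = (1/n)·ln(x₀/x_n) = (1/1)·ln(31.9/28.1) = (1/1)·ln(1.135) = 0.1268.
ζ = δ/√(4π² + δ²) = 0.1268/√(39.48 + 0.0161) = 0.1268/6.284 = 0.02018.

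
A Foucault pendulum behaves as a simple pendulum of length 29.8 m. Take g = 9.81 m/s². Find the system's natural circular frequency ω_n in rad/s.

0.574 rad/s

For a simple pendulum ω_n = √(g/L) = √(9.81/29.8) = √0.3292 = 0.5738 rad/s.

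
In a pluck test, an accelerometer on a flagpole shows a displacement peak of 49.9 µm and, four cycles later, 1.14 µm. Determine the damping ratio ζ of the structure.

0.149

Logarithmic decrement δ = (1/n)·ln(x₀/x_n) = (1/4)·ln(49.9/1.14) = (1/4)·ln(43.77) = 0.9447.
ζ = δ/√(4π² + δ²) = 0.9447/√(39.48 + 0.893) = 0.9447/6.354 = 0.1487.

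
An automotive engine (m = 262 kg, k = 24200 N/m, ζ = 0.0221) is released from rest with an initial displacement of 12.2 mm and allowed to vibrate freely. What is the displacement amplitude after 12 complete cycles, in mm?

2.30 mm

Logarithmic decrement δ = 2πζ/√(1 − ζ²) = 2π × 0.02210/√(1 − 0.000488) = 0.1389.
After n cycles, x_n/x₀ = e^(−nδ), so x_12 = 12.2 × e^(−12 × 0.1389) = 12.2 × 0.1889 = 2.304 mm.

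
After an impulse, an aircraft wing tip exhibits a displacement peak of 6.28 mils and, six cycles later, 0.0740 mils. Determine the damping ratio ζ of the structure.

Logarithmic decrement δ = (1/n)·ln(x₀/x_n) = (1/6)·ln(6.28/0.0740) = (1/6)·ln(84.86) = 0.7402.
ζ = δ/√(4π² + δ²) = 0.7402/√(39.48 + 0.548) = 0.7402/6.327 = 0.1170.

0.117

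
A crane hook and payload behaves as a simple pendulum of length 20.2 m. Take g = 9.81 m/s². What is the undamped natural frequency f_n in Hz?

0.111 Hz

For a simple pendulum ω_n = √(g/L) = √(9.81/20.2) = √0.4856 = 0.6969 rad/s.
f_n = ω_n/(2π) = 0.6969/6.283 = 0.1109 Hz.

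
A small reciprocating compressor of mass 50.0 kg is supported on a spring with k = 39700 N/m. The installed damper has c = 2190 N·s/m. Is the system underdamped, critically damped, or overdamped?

c_c = 2√(k·m) = 2818 N·s/m; ζ = c/c_c = 2190/2818 = 0.777.
Since ζ < 1 the system is underdamped.

underdamped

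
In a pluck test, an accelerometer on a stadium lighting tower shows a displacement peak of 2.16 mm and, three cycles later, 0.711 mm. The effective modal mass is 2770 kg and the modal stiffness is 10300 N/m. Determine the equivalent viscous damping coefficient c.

629 N·s/m

Logarithmic decrement δ = (1/n)·ln(x₀/x_n) = (1/3)·ln(2.16/0.711) = (1/3)·ln(3.038) = 0.3704.
ζ = δ/√(4π² + δ²) = 0.3704/√(39.48 + 0.137) = 0.3704/6.294 = 0.05885.
c = ζ · 2√(km) = 0.05885 × 2√(10300 × 2770) = 0.05885 × 10680 = 628.7 N·s/m.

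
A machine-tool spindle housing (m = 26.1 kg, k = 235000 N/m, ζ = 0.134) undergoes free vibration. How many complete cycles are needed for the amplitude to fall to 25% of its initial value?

2 cycles

Logarithmic decrement δ = 2πζ/√(1 − ζ²) = 2π × 0.1340/√(1 − 0.0180) = 0.8496.
x_n/x₀ = e^(−nδ) ≤ 0.25; take ln: n ≥ ln(1/0.25)/δ = 1.386/0.8496 = 1.632.
So 2 complete cycles are required.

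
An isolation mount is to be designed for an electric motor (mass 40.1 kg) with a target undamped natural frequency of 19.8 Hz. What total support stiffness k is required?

ω_n = 2πf_n = 2π × 19.8 = 124.4 rad/s.
k = m·ω_n² = 40.1 × 124.4² = 40.1 × 15480 = 620600 N/m.

621000 N/m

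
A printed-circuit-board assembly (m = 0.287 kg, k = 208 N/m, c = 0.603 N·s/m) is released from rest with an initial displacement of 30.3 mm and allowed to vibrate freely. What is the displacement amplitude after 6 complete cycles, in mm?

6.95 mm

ζ = c/(2√(km)) = 0.603/(2√(208 × 0.287)) = 0.603/15.45 = 0.03902.
Logarithmic decrement δ = 2πζ/√(1 − ζ²) = 2π × 0.03902/√(1 − 0.00152) = 0.2454.
After n cycles, x_n/x₀ = e^(−nδ), so x_6 = 30.3 × e^(−6 × 0.2454) = 30.3 × 0.2294 = 6.951 mm.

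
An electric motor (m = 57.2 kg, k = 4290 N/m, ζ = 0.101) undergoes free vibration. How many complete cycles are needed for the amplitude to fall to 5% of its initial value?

5 cycles

Logarithmic decrement δ = 2πζ/√(1 − ζ²) = 2π × 0.1010/√(1 − 0.0102) = 0.6379.
x_n/x₀ = e^(−nδ) ≤ 0.05; take ln: n ≥ ln(1/0.05)/δ = 2.996/0.6379 = 4.697.
So 5 complete cycles are required.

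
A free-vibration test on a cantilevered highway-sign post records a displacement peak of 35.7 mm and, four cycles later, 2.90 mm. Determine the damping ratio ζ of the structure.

0.0994

Logarithmic decrement δ = (1/n)·ln(x₀/x_n) = (1/4)·ln(35.7/2.90) = (1/4)·ln(12.31) = 0.6276.
ζ = δ/√(4π² + δ²) = 0.6276/√(39.48 + 0.394) = 0.6276/6.314 = 0.09939.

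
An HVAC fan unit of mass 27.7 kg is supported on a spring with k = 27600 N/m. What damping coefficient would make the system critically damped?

1750 N·s/m

c_c = 2√(k·m) = 2√(27600 × 27.7) = 2 × 874.4 = 1749 N·s/m.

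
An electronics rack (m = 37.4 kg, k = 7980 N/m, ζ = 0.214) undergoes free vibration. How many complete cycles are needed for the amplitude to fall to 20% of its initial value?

Logarithmic decrement δ = 2πζ/√(1 − ζ²) = 2π × 0.2140/√(1 − 0.0458) = 1.376.
x_n/x₀ = e^(−nδ) ≤ 0.2; take ln: n ≥ ln(1/0.2)/δ = 1.609/1.376 = 1.169.
So 2 complete cycles are required.

2 cycles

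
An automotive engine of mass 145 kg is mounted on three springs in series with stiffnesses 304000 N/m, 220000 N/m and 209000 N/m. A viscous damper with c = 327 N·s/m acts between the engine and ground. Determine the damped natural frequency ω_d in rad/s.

23.4 rad/s

Series springs: 1/k_eq = 1/304000 + 1/220000 + 1/209000 = 1.262×10^-5, so k_eq = 79240 N/m.
ω_n = √(k_eq/m) = √(79240/145) = 23.38 rad/s.
Critical damping c_c = 2√(k_eq·m) = 2√(79240 × 145) = 6779 N·s/m, so ζ = c/c_c = 327/6779 = 0.04823.
ω_d = ω_n√(1 − ζ²) = 23.38 × √(1 − 0.00233) = 23.35 rad/s.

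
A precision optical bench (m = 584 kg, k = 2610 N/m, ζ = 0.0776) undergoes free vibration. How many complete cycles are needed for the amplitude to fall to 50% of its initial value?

2 cycles

Logarithmic decrement δ = 2πζ/√(1 − ζ²) = 2π × 0.07760/√(1 − 0.00602) = 0.4890.
x_n/x₀ = e^(−nδ) ≤ 0.5; take ln: n ≥ ln(1/0.5)/δ = 0.6931/0.4890 = 1.417.
So 2 complete cycles are required.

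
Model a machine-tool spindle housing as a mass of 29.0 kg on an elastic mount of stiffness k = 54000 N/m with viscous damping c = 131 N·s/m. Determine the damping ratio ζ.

0.0523

ω_n = √(k/m) = √(54000/29.0) = 43.15 rad/s.
Critical damping c_c = 2√(k·m) = 2√(54000 × 29.0) = 2503 N·s/m, so ζ = c/c_c = 131/2503 = 0.05234.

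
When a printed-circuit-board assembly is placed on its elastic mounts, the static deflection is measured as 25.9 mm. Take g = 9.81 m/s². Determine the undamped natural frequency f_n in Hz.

ω_n = √(g/δ_st) = √(9.81/0.0259) = √378.8 = 19.46 rad/s.
f_n = ω_n/(2π) = 19.46/6.283 = 3.097 Hz.

3.10 Hz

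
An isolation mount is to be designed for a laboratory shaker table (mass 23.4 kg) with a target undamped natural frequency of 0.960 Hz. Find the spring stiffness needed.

851 N/m

ω_n = 2πf_n = 2π × 0.960 = 6.032 rad/s.
k = m·ω_n² = 23.4 × 6.032² = 23.4 × 36.38 = 851.4 N/m.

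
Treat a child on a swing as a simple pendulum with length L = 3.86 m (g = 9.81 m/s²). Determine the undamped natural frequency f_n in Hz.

0.254 Hz

For a simple pendulum ω_n = √(g/L) = √(9.81/3.86) = √2.541 = 1.594 rad/s.
f_n = ω_n/(2π) = 1.594/6.283 = 0.2537 Hz.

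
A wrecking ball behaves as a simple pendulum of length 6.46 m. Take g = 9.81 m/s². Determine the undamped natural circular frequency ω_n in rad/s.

1.23 rad/s

For a simple pendulum ω_n = √(g/L) = √(9.81/6.46) = √1.519 = 1.232 rad/s.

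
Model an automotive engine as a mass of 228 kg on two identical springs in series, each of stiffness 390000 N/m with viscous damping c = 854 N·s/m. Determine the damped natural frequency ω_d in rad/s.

29.2 rad/s

Series springs: 1/k_eq = 2/390000, so k_eq = 390000/2 = 195000 N/m.
ω_n = √(k_eq/m) = √(195000/228) = 29.24 rad/s.
Critical damping c_c = 2√(k_eq·m) = 2√(195000 × 228) = 13340 N·s/m, so ζ = c/c_c = 854/13340 = 0.06404.
ω_d = ω_n√(1 − ζ²) = 29.24 × √(1 − 0.00410) = 29.18 rad/s.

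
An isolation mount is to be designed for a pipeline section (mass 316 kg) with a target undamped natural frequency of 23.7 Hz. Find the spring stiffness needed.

ω_n = 2πf_n = 2π × 23.7 = 148.9 rad/s.
k = m·ω_n² = 316 × 148.9² = 316 × 22170 = 7007000 N/m.

7010000 N/m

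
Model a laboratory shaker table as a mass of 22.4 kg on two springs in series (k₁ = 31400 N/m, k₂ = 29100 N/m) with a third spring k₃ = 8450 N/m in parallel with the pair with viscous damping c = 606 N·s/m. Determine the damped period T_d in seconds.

0.213 s

Series pair: k_s = k₁k₂/(k₁+k₂) = (31400)(29100)/(31400 + 29100) = 15100 N/m. In parallel with k₃: k_eq = 15100 + 8450 = 23550 N/m.
ω_n = √(k_eq/m) = √(23550/22.4) = 32.43 rad/s.
Critical damping c_c = 2√(k_eq·m) = 2√(23550 × 22.4) = 1453 N·s/m, so ζ = c/c_c = 606/1453 = 0.4172.
ω_d = ω_n√(1 − ζ²) = 32.43 × √(1 − 0.174) = 29.47 rad/s.
T_d = 2π/ω_d = 0.2132 s.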